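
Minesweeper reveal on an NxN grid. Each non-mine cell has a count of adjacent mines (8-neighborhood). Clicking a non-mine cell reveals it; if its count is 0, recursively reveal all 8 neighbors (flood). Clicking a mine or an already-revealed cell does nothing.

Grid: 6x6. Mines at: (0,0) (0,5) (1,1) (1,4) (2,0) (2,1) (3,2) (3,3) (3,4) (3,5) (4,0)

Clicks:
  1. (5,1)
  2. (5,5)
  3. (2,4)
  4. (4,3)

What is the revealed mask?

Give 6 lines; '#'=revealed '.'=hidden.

Answer: ......
......
....#.
......
.#####
.#####

Derivation:
Click 1 (5,1) count=1: revealed 1 new [(5,1)] -> total=1
Click 2 (5,5) count=0: revealed 9 new [(4,1) (4,2) (4,3) (4,4) (4,5) (5,2) (5,3) (5,4) (5,5)] -> total=10
Click 3 (2,4) count=4: revealed 1 new [(2,4)] -> total=11
Click 4 (4,3) count=3: revealed 0 new [(none)] -> total=11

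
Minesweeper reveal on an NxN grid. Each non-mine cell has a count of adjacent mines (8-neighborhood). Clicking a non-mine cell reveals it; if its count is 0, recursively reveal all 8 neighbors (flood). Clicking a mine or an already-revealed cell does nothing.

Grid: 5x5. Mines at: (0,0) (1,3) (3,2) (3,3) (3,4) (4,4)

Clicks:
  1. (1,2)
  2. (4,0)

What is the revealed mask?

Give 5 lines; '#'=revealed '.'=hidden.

Click 1 (1,2) count=1: revealed 1 new [(1,2)] -> total=1
Click 2 (4,0) count=0: revealed 8 new [(1,0) (1,1) (2,0) (2,1) (3,0) (3,1) (4,0) (4,1)] -> total=9

Answer: .....
###..
##...
##...
##...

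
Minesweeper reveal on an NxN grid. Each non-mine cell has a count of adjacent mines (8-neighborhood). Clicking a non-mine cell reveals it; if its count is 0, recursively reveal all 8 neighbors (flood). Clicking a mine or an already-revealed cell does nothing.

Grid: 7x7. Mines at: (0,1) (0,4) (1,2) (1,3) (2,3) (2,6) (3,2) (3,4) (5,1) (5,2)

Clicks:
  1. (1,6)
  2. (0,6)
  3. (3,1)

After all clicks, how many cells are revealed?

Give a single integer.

Click 1 (1,6) count=1: revealed 1 new [(1,6)] -> total=1
Click 2 (0,6) count=0: revealed 3 new [(0,5) (0,6) (1,5)] -> total=4
Click 3 (3,1) count=1: revealed 1 new [(3,1)] -> total=5

Answer: 5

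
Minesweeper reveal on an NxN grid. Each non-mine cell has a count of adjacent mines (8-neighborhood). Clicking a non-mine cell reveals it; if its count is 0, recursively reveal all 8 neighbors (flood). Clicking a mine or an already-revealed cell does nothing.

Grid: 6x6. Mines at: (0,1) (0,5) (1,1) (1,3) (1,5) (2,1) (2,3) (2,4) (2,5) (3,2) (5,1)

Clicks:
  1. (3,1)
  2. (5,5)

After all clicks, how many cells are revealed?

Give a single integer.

Answer: 12

Derivation:
Click 1 (3,1) count=2: revealed 1 new [(3,1)] -> total=1
Click 2 (5,5) count=0: revealed 11 new [(3,3) (3,4) (3,5) (4,2) (4,3) (4,4) (4,5) (5,2) (5,3) (5,4) (5,5)] -> total=12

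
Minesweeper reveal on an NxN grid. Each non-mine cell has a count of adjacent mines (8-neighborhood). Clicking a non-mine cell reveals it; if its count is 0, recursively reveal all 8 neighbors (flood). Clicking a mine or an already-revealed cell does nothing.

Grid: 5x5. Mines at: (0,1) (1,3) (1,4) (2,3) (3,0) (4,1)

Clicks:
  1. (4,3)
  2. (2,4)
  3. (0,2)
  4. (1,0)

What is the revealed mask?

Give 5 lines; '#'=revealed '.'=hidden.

Click 1 (4,3) count=0: revealed 6 new [(3,2) (3,3) (3,4) (4,2) (4,3) (4,4)] -> total=6
Click 2 (2,4) count=3: revealed 1 new [(2,4)] -> total=7
Click 3 (0,2) count=2: revealed 1 new [(0,2)] -> total=8
Click 4 (1,0) count=1: revealed 1 new [(1,0)] -> total=9

Answer: ..#..
#....
....#
..###
..###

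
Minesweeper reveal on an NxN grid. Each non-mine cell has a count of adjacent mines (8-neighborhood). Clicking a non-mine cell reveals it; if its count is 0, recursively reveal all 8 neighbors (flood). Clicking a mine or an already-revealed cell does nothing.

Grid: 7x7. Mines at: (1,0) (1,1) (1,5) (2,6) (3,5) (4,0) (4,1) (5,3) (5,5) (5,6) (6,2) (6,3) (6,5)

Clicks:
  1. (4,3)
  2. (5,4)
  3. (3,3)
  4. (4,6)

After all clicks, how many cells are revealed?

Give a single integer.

Answer: 17

Derivation:
Click 1 (4,3) count=1: revealed 1 new [(4,3)] -> total=1
Click 2 (5,4) count=4: revealed 1 new [(5,4)] -> total=2
Click 3 (3,3) count=0: revealed 14 new [(0,2) (0,3) (0,4) (1,2) (1,3) (1,4) (2,2) (2,3) (2,4) (3,2) (3,3) (3,4) (4,2) (4,4)] -> total=16
Click 4 (4,6) count=3: revealed 1 new [(4,6)] -> total=17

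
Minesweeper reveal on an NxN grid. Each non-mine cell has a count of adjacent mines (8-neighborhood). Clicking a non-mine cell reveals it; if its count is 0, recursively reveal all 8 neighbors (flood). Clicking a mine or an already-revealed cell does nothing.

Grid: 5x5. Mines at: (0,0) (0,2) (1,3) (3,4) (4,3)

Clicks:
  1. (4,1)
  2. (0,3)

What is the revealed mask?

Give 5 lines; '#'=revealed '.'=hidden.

Answer: ...#.
###..
###..
###..
###..

Derivation:
Click 1 (4,1) count=0: revealed 12 new [(1,0) (1,1) (1,2) (2,0) (2,1) (2,2) (3,0) (3,1) (3,2) (4,0) (4,1) (4,2)] -> total=12
Click 2 (0,3) count=2: revealed 1 new [(0,3)] -> total=13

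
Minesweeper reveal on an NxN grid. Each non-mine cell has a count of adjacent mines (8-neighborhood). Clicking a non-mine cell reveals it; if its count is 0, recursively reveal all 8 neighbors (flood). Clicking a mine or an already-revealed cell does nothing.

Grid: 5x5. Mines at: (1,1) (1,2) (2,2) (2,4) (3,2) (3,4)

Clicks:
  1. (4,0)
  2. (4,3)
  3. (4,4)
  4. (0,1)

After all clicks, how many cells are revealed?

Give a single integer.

Answer: 9

Derivation:
Click 1 (4,0) count=0: revealed 6 new [(2,0) (2,1) (3,0) (3,1) (4,0) (4,1)] -> total=6
Click 2 (4,3) count=2: revealed 1 new [(4,3)] -> total=7
Click 3 (4,4) count=1: revealed 1 new [(4,4)] -> total=8
Click 4 (0,1) count=2: revealed 1 new [(0,1)] -> total=9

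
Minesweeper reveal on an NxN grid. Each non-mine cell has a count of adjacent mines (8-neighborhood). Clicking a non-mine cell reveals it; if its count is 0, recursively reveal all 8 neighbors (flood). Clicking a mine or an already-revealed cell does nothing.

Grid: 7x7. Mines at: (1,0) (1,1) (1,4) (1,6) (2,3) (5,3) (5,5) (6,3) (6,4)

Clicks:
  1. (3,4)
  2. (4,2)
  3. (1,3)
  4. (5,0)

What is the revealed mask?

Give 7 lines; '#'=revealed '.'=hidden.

Click 1 (3,4) count=1: revealed 1 new [(3,4)] -> total=1
Click 2 (4,2) count=1: revealed 1 new [(4,2)] -> total=2
Click 3 (1,3) count=2: revealed 1 new [(1,3)] -> total=3
Click 4 (5,0) count=0: revealed 14 new [(2,0) (2,1) (2,2) (3,0) (3,1) (3,2) (4,0) (4,1) (5,0) (5,1) (5,2) (6,0) (6,1) (6,2)] -> total=17

Answer: .......
...#...
###....
###.#..
###....
###....
###....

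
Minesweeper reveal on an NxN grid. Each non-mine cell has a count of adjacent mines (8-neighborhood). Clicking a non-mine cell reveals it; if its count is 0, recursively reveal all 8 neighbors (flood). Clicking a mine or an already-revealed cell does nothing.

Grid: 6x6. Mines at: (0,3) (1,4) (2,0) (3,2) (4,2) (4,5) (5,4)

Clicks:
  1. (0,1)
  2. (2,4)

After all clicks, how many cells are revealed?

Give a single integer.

Click 1 (0,1) count=0: revealed 6 new [(0,0) (0,1) (0,2) (1,0) (1,1) (1,2)] -> total=6
Click 2 (2,4) count=1: revealed 1 new [(2,4)] -> total=7

Answer: 7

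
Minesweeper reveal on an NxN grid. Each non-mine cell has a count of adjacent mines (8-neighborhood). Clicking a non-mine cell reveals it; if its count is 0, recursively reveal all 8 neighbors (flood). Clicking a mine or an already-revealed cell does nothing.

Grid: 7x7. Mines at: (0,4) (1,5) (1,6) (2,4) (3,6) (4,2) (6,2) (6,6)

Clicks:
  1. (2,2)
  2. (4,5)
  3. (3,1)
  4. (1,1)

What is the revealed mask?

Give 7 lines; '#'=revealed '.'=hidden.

Click 1 (2,2) count=0: revealed 22 new [(0,0) (0,1) (0,2) (0,3) (1,0) (1,1) (1,2) (1,3) (2,0) (2,1) (2,2) (2,3) (3,0) (3,1) (3,2) (3,3) (4,0) (4,1) (5,0) (5,1) (6,0) (6,1)] -> total=22
Click 2 (4,5) count=1: revealed 1 new [(4,5)] -> total=23
Click 3 (3,1) count=1: revealed 0 new [(none)] -> total=23
Click 4 (1,1) count=0: revealed 0 new [(none)] -> total=23

Answer: ####...
####...
####...
####...
##...#.
##.....
##.....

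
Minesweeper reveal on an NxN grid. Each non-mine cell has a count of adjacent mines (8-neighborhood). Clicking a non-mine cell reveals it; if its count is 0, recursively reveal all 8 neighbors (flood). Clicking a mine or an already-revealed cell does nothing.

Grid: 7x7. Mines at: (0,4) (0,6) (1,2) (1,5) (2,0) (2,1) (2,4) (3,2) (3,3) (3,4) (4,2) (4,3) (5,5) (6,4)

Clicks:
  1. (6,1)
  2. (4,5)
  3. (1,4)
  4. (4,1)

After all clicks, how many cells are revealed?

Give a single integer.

Answer: 14

Derivation:
Click 1 (6,1) count=0: revealed 12 new [(3,0) (3,1) (4,0) (4,1) (5,0) (5,1) (5,2) (5,3) (6,0) (6,1) (6,2) (6,3)] -> total=12
Click 2 (4,5) count=2: revealed 1 new [(4,5)] -> total=13
Click 3 (1,4) count=3: revealed 1 new [(1,4)] -> total=14
Click 4 (4,1) count=2: revealed 0 new [(none)] -> total=14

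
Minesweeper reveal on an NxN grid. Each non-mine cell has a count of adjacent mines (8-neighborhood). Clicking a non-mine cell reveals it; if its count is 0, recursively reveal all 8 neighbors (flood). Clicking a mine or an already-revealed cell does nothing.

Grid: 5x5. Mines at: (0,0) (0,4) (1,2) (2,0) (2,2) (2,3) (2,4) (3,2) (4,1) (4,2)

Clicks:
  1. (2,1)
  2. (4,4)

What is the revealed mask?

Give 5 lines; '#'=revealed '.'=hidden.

Answer: .....
.....
.#...
...##
...##

Derivation:
Click 1 (2,1) count=4: revealed 1 new [(2,1)] -> total=1
Click 2 (4,4) count=0: revealed 4 new [(3,3) (3,4) (4,3) (4,4)] -> total=5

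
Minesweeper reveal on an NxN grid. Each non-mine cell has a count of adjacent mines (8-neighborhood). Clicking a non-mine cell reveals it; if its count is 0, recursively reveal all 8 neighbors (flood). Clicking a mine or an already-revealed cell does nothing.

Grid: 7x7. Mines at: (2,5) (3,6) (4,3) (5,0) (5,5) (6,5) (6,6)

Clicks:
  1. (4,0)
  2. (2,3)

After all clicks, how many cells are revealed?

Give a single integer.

Answer: 27

Derivation:
Click 1 (4,0) count=1: revealed 1 new [(4,0)] -> total=1
Click 2 (2,3) count=0: revealed 26 new [(0,0) (0,1) (0,2) (0,3) (0,4) (0,5) (0,6) (1,0) (1,1) (1,2) (1,3) (1,4) (1,5) (1,6) (2,0) (2,1) (2,2) (2,3) (2,4) (3,0) (3,1) (3,2) (3,3) (3,4) (4,1) (4,2)] -> total=27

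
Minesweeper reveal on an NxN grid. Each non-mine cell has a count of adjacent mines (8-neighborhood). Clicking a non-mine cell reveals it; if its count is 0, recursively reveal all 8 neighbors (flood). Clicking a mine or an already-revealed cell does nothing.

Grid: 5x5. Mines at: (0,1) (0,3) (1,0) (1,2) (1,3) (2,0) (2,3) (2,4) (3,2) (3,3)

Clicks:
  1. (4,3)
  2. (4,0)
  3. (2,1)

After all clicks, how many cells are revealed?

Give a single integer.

Answer: 6

Derivation:
Click 1 (4,3) count=2: revealed 1 new [(4,3)] -> total=1
Click 2 (4,0) count=0: revealed 4 new [(3,0) (3,1) (4,0) (4,1)] -> total=5
Click 3 (2,1) count=4: revealed 1 new [(2,1)] -> total=6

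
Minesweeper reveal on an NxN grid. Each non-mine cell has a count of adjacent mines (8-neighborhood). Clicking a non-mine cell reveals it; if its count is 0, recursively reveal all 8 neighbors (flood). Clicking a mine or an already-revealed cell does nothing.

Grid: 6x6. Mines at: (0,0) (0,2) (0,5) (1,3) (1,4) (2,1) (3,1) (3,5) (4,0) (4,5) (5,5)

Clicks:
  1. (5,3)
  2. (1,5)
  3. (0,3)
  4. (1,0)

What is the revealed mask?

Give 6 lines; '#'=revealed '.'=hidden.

Answer: ...#..
#....#
..###.
..###.
.####.
.####.

Derivation:
Click 1 (5,3) count=0: revealed 14 new [(2,2) (2,3) (2,4) (3,2) (3,3) (3,4) (4,1) (4,2) (4,3) (4,4) (5,1) (5,2) (5,3) (5,4)] -> total=14
Click 2 (1,5) count=2: revealed 1 new [(1,5)] -> total=15
Click 3 (0,3) count=3: revealed 1 new [(0,3)] -> total=16
Click 4 (1,0) count=2: revealed 1 new [(1,0)] -> total=17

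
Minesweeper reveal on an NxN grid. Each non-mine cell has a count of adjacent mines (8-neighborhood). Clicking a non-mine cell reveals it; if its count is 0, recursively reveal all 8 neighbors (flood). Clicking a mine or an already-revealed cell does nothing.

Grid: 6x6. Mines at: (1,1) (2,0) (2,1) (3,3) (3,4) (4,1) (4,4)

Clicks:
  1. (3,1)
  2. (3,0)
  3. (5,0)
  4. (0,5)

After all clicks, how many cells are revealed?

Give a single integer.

Answer: 15

Derivation:
Click 1 (3,1) count=3: revealed 1 new [(3,1)] -> total=1
Click 2 (3,0) count=3: revealed 1 new [(3,0)] -> total=2
Click 3 (5,0) count=1: revealed 1 new [(5,0)] -> total=3
Click 4 (0,5) count=0: revealed 12 new [(0,2) (0,3) (0,4) (0,5) (1,2) (1,3) (1,4) (1,5) (2,2) (2,3) (2,4) (2,5)] -> total=15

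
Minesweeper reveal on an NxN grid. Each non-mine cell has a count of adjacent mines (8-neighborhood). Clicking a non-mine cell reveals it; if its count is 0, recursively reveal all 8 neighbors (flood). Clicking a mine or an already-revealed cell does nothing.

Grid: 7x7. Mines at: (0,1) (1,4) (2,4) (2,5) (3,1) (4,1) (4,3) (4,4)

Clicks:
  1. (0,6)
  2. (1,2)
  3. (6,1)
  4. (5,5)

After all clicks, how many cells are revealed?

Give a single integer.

Click 1 (0,6) count=0: revealed 4 new [(0,5) (0,6) (1,5) (1,6)] -> total=4
Click 2 (1,2) count=1: revealed 1 new [(1,2)] -> total=5
Click 3 (6,1) count=0: revealed 18 new [(3,5) (3,6) (4,5) (4,6) (5,0) (5,1) (5,2) (5,3) (5,4) (5,5) (5,6) (6,0) (6,1) (6,2) (6,3) (6,4) (6,5) (6,6)] -> total=23
Click 4 (5,5) count=1: revealed 0 new [(none)] -> total=23

Answer: 23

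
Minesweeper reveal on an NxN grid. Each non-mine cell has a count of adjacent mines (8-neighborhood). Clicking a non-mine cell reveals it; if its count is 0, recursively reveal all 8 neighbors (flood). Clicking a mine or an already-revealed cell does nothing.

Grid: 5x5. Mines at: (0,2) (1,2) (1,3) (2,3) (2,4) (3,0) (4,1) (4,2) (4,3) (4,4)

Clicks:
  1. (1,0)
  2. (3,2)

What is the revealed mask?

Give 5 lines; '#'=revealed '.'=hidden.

Answer: ##...
##...
##...
..#..
.....

Derivation:
Click 1 (1,0) count=0: revealed 6 new [(0,0) (0,1) (1,0) (1,1) (2,0) (2,1)] -> total=6
Click 2 (3,2) count=4: revealed 1 new [(3,2)] -> total=7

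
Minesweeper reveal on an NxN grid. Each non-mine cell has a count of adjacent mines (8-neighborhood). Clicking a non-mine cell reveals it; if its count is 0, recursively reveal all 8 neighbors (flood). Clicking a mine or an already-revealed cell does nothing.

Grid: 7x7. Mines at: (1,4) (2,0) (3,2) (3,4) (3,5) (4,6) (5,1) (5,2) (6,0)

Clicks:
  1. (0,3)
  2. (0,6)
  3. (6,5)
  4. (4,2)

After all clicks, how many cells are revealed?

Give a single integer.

Click 1 (0,3) count=1: revealed 1 new [(0,3)] -> total=1
Click 2 (0,6) count=0: revealed 6 new [(0,5) (0,6) (1,5) (1,6) (2,5) (2,6)] -> total=7
Click 3 (6,5) count=0: revealed 11 new [(4,3) (4,4) (4,5) (5,3) (5,4) (5,5) (5,6) (6,3) (6,4) (6,5) (6,6)] -> total=18
Click 4 (4,2) count=3: revealed 1 new [(4,2)] -> total=19

Answer: 19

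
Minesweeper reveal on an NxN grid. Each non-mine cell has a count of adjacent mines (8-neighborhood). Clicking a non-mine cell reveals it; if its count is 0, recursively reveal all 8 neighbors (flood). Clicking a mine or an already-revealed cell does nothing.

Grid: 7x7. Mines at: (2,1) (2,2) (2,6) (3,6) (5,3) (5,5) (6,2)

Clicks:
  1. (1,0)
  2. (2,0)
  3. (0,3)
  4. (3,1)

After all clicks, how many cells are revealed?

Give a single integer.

Click 1 (1,0) count=1: revealed 1 new [(1,0)] -> total=1
Click 2 (2,0) count=1: revealed 1 new [(2,0)] -> total=2
Click 3 (0,3) count=0: revealed 22 new [(0,0) (0,1) (0,2) (0,3) (0,4) (0,5) (0,6) (1,1) (1,2) (1,3) (1,4) (1,5) (1,6) (2,3) (2,4) (2,5) (3,3) (3,4) (3,5) (4,3) (4,4) (4,5)] -> total=24
Click 4 (3,1) count=2: revealed 1 new [(3,1)] -> total=25

Answer: 25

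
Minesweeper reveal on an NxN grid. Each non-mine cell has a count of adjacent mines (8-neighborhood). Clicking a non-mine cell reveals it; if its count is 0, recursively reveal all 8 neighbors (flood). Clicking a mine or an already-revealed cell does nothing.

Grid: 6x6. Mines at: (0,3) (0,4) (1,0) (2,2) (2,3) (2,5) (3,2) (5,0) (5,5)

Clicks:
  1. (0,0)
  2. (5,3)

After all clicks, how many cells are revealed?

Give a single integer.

Answer: 9

Derivation:
Click 1 (0,0) count=1: revealed 1 new [(0,0)] -> total=1
Click 2 (5,3) count=0: revealed 8 new [(4,1) (4,2) (4,3) (4,4) (5,1) (5,2) (5,3) (5,4)] -> total=9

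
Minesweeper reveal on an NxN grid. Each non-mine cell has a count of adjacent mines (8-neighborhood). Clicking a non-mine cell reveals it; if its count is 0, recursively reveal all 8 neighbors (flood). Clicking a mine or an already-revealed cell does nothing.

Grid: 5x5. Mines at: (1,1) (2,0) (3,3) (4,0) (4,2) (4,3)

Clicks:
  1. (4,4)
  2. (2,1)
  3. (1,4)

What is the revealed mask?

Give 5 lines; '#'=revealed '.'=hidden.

Answer: ..###
..###
.####
.....
....#

Derivation:
Click 1 (4,4) count=2: revealed 1 new [(4,4)] -> total=1
Click 2 (2,1) count=2: revealed 1 new [(2,1)] -> total=2
Click 3 (1,4) count=0: revealed 9 new [(0,2) (0,3) (0,4) (1,2) (1,3) (1,4) (2,2) (2,3) (2,4)] -> total=11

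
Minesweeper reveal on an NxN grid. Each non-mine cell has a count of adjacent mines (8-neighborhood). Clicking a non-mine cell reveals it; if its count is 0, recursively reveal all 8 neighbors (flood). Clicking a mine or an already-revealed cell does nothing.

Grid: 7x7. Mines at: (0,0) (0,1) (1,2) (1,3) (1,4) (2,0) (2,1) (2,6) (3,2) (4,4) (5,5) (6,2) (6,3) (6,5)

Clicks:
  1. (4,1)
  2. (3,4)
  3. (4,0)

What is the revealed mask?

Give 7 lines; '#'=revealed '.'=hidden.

Click 1 (4,1) count=1: revealed 1 new [(4,1)] -> total=1
Click 2 (3,4) count=1: revealed 1 new [(3,4)] -> total=2
Click 3 (4,0) count=0: revealed 7 new [(3,0) (3,1) (4,0) (5,0) (5,1) (6,0) (6,1)] -> total=9

Answer: .......
.......
.......
##..#..
##.....
##.....
##.....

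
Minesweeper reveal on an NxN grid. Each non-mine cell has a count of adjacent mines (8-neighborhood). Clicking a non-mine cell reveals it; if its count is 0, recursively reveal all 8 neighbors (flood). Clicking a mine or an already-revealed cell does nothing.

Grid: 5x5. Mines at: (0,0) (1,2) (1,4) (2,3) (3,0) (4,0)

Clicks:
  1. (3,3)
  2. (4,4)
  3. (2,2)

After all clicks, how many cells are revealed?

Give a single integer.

Answer: 9

Derivation:
Click 1 (3,3) count=1: revealed 1 new [(3,3)] -> total=1
Click 2 (4,4) count=0: revealed 7 new [(3,1) (3,2) (3,4) (4,1) (4,2) (4,3) (4,4)] -> total=8
Click 3 (2,2) count=2: revealed 1 new [(2,2)] -> total=9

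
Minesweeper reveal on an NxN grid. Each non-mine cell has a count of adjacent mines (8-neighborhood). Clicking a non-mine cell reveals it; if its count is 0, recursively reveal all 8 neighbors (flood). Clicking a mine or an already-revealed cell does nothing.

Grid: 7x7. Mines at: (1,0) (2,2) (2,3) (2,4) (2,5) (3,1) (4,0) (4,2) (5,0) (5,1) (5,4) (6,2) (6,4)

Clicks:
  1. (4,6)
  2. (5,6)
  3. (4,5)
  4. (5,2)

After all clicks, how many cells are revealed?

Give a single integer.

Answer: 9

Derivation:
Click 1 (4,6) count=0: revealed 8 new [(3,5) (3,6) (4,5) (4,6) (5,5) (5,6) (6,5) (6,6)] -> total=8
Click 2 (5,6) count=0: revealed 0 new [(none)] -> total=8
Click 3 (4,5) count=1: revealed 0 new [(none)] -> total=8
Click 4 (5,2) count=3: revealed 1 new [(5,2)] -> total=9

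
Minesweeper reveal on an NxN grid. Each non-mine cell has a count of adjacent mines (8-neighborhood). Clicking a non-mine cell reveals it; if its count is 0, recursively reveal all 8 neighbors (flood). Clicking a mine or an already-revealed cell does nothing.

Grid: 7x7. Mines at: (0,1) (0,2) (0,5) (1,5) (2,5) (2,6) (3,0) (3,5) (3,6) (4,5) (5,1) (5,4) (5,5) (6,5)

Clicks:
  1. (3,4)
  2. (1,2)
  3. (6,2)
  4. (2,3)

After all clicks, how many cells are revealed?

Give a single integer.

Click 1 (3,4) count=3: revealed 1 new [(3,4)] -> total=1
Click 2 (1,2) count=2: revealed 1 new [(1,2)] -> total=2
Click 3 (6,2) count=1: revealed 1 new [(6,2)] -> total=3
Click 4 (2,3) count=0: revealed 14 new [(1,1) (1,3) (1,4) (2,1) (2,2) (2,3) (2,4) (3,1) (3,2) (3,3) (4,1) (4,2) (4,3) (4,4)] -> total=17

Answer: 17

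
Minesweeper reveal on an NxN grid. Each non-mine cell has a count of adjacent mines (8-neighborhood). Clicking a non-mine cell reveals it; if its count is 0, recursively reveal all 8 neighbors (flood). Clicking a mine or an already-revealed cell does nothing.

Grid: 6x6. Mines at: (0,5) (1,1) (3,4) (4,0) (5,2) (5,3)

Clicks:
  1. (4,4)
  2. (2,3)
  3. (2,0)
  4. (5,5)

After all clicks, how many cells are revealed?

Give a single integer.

Answer: 6

Derivation:
Click 1 (4,4) count=2: revealed 1 new [(4,4)] -> total=1
Click 2 (2,3) count=1: revealed 1 new [(2,3)] -> total=2
Click 3 (2,0) count=1: revealed 1 new [(2,0)] -> total=3
Click 4 (5,5) count=0: revealed 3 new [(4,5) (5,4) (5,5)] -> total=6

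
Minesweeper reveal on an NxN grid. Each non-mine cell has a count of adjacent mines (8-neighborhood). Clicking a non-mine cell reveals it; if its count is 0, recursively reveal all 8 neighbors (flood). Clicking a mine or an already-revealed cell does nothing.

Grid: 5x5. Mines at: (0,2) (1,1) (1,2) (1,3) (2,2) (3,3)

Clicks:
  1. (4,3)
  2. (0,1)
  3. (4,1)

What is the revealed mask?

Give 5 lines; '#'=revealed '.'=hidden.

Answer: .#...
.....
##...
###..
####.

Derivation:
Click 1 (4,3) count=1: revealed 1 new [(4,3)] -> total=1
Click 2 (0,1) count=3: revealed 1 new [(0,1)] -> total=2
Click 3 (4,1) count=0: revealed 8 new [(2,0) (2,1) (3,0) (3,1) (3,2) (4,0) (4,1) (4,2)] -> total=10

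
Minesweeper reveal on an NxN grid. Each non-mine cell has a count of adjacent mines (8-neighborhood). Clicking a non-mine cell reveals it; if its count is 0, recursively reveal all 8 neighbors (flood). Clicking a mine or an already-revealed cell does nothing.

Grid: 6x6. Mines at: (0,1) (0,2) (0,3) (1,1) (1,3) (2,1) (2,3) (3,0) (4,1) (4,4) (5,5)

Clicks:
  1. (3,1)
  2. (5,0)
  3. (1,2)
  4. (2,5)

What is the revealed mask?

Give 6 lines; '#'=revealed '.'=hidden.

Answer: ....##
..#.##
....##
.#..##
......
#.....

Derivation:
Click 1 (3,1) count=3: revealed 1 new [(3,1)] -> total=1
Click 2 (5,0) count=1: revealed 1 new [(5,0)] -> total=2
Click 3 (1,2) count=7: revealed 1 new [(1,2)] -> total=3
Click 4 (2,5) count=0: revealed 8 new [(0,4) (0,5) (1,4) (1,5) (2,4) (2,5) (3,4) (3,5)] -> total=11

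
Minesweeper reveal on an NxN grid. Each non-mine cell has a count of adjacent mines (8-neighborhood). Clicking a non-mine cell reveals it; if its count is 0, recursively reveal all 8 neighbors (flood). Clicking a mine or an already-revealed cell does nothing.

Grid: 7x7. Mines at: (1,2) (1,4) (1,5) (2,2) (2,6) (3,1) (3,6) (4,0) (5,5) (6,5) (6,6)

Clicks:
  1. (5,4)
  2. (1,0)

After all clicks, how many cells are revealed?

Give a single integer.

Answer: 7

Derivation:
Click 1 (5,4) count=2: revealed 1 new [(5,4)] -> total=1
Click 2 (1,0) count=0: revealed 6 new [(0,0) (0,1) (1,0) (1,1) (2,0) (2,1)] -> total=7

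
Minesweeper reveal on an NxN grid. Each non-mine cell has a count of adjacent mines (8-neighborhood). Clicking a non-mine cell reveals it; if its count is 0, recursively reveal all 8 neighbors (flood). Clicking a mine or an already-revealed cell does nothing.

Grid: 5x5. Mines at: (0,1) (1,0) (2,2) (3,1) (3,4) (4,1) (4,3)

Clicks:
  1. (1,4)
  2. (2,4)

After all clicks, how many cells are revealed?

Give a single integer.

Click 1 (1,4) count=0: revealed 8 new [(0,2) (0,3) (0,4) (1,2) (1,3) (1,4) (2,3) (2,4)] -> total=8
Click 2 (2,4) count=1: revealed 0 new [(none)] -> total=8

Answer: 8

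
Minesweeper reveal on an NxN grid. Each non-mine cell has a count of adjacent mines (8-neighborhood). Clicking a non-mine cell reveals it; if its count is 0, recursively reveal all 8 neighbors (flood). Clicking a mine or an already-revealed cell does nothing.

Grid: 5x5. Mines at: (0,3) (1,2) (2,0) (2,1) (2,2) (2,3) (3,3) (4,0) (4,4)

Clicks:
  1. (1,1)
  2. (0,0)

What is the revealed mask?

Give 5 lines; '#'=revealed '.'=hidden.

Click 1 (1,1) count=4: revealed 1 new [(1,1)] -> total=1
Click 2 (0,0) count=0: revealed 3 new [(0,0) (0,1) (1,0)] -> total=4

Answer: ##...
##...
.....
.....
.....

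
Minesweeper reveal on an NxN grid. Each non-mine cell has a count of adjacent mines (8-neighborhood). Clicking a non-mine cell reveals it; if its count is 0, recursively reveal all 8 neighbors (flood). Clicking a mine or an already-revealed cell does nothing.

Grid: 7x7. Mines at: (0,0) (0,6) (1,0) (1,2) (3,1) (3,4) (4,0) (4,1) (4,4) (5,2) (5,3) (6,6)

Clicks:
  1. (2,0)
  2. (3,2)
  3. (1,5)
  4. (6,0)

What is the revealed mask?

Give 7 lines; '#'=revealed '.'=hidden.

Click 1 (2,0) count=2: revealed 1 new [(2,0)] -> total=1
Click 2 (3,2) count=2: revealed 1 new [(3,2)] -> total=2
Click 3 (1,5) count=1: revealed 1 new [(1,5)] -> total=3
Click 4 (6,0) count=0: revealed 4 new [(5,0) (5,1) (6,0) (6,1)] -> total=7

Answer: .......
.....#.
#......
..#....
.......
##.....
##.....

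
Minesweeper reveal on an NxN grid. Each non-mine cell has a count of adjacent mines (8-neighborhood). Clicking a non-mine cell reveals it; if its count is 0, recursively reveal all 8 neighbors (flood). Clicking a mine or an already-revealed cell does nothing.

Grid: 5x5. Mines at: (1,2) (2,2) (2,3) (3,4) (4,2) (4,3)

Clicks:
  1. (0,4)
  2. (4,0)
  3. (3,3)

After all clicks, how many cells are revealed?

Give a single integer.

Answer: 15

Derivation:
Click 1 (0,4) count=0: revealed 4 new [(0,3) (0,4) (1,3) (1,4)] -> total=4
Click 2 (4,0) count=0: revealed 10 new [(0,0) (0,1) (1,0) (1,1) (2,0) (2,1) (3,0) (3,1) (4,0) (4,1)] -> total=14
Click 3 (3,3) count=5: revealed 1 new [(3,3)] -> total=15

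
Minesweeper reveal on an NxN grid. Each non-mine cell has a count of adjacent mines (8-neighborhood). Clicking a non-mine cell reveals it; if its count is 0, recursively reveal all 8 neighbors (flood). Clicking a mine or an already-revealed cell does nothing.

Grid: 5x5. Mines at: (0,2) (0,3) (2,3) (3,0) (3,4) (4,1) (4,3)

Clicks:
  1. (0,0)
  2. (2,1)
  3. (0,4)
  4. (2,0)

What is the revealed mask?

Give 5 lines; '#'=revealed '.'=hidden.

Answer: ##..#
##...
##...
.....
.....

Derivation:
Click 1 (0,0) count=0: revealed 6 new [(0,0) (0,1) (1,0) (1,1) (2,0) (2,1)] -> total=6
Click 2 (2,1) count=1: revealed 0 new [(none)] -> total=6
Click 3 (0,4) count=1: revealed 1 new [(0,4)] -> total=7
Click 4 (2,0) count=1: revealed 0 new [(none)] -> total=7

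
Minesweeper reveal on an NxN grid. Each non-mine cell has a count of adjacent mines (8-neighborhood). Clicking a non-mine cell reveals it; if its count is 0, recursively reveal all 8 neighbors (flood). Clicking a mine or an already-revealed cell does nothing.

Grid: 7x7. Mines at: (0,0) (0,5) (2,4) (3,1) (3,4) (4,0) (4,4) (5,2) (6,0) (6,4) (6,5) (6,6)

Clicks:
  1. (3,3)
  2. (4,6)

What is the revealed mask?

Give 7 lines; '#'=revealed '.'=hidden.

Answer: .......
.....##
.....##
...#.##
.....##
.....##
.......

Derivation:
Click 1 (3,3) count=3: revealed 1 new [(3,3)] -> total=1
Click 2 (4,6) count=0: revealed 10 new [(1,5) (1,6) (2,5) (2,6) (3,5) (3,6) (4,5) (4,6) (5,5) (5,6)] -> total=11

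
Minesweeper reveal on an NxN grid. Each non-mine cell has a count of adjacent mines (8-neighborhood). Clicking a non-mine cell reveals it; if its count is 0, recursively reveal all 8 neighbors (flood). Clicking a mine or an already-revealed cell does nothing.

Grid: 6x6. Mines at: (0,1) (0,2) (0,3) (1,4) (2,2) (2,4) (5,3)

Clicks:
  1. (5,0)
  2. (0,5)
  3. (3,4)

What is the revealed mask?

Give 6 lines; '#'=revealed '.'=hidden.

Click 1 (5,0) count=0: revealed 13 new [(1,0) (1,1) (2,0) (2,1) (3,0) (3,1) (3,2) (4,0) (4,1) (4,2) (5,0) (5,1) (5,2)] -> total=13
Click 2 (0,5) count=1: revealed 1 new [(0,5)] -> total=14
Click 3 (3,4) count=1: revealed 1 new [(3,4)] -> total=15

Answer: .....#
##....
##....
###.#.
###...
###...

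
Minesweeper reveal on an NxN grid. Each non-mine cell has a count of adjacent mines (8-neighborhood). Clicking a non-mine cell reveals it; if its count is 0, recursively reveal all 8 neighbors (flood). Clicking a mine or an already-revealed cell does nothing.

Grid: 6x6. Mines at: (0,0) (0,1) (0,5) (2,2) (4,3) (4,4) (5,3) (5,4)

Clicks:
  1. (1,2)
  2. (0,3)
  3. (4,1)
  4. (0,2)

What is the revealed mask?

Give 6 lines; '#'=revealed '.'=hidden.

Click 1 (1,2) count=2: revealed 1 new [(1,2)] -> total=1
Click 2 (0,3) count=0: revealed 5 new [(0,2) (0,3) (0,4) (1,3) (1,4)] -> total=6
Click 3 (4,1) count=0: revealed 13 new [(1,0) (1,1) (2,0) (2,1) (3,0) (3,1) (3,2) (4,0) (4,1) (4,2) (5,0) (5,1) (5,2)] -> total=19
Click 4 (0,2) count=1: revealed 0 new [(none)] -> total=19

Answer: ..###.
#####.
##....
###...
###...
###...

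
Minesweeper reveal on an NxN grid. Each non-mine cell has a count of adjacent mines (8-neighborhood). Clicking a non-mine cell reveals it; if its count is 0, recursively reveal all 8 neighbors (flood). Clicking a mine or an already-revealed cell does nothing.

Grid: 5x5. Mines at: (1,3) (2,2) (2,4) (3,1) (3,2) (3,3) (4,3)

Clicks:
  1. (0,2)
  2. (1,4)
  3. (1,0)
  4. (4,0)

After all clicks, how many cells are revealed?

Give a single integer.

Click 1 (0,2) count=1: revealed 1 new [(0,2)] -> total=1
Click 2 (1,4) count=2: revealed 1 new [(1,4)] -> total=2
Click 3 (1,0) count=0: revealed 7 new [(0,0) (0,1) (1,0) (1,1) (1,2) (2,0) (2,1)] -> total=9
Click 4 (4,0) count=1: revealed 1 new [(4,0)] -> total=10

Answer: 10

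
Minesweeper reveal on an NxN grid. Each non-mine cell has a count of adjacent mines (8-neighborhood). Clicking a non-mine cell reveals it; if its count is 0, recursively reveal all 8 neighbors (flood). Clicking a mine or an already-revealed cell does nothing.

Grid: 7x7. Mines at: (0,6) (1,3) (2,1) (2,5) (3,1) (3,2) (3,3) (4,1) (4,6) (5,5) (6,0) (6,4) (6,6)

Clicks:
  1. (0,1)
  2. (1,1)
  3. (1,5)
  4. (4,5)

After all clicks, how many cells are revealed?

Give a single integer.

Click 1 (0,1) count=0: revealed 6 new [(0,0) (0,1) (0,2) (1,0) (1,1) (1,2)] -> total=6
Click 2 (1,1) count=1: revealed 0 new [(none)] -> total=6
Click 3 (1,5) count=2: revealed 1 new [(1,5)] -> total=7
Click 4 (4,5) count=2: revealed 1 new [(4,5)] -> total=8

Answer: 8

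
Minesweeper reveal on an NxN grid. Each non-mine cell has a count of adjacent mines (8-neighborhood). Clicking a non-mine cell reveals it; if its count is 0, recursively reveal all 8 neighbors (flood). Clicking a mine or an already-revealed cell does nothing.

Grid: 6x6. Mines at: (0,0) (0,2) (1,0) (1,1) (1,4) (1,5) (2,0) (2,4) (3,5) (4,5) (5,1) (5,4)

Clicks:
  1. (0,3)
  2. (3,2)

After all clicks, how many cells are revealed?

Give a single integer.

Click 1 (0,3) count=2: revealed 1 new [(0,3)] -> total=1
Click 2 (3,2) count=0: revealed 9 new [(2,1) (2,2) (2,3) (3,1) (3,2) (3,3) (4,1) (4,2) (4,3)] -> total=10

Answer: 10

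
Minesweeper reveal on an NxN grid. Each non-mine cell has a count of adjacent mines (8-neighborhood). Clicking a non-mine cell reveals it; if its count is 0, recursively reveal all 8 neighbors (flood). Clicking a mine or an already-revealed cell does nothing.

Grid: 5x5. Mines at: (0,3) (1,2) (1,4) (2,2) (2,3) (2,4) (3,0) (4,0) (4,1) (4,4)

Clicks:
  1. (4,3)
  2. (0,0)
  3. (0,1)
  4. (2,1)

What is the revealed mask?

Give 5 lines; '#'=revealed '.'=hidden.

Click 1 (4,3) count=1: revealed 1 new [(4,3)] -> total=1
Click 2 (0,0) count=0: revealed 6 new [(0,0) (0,1) (1,0) (1,1) (2,0) (2,1)] -> total=7
Click 3 (0,1) count=1: revealed 0 new [(none)] -> total=7
Click 4 (2,1) count=3: revealed 0 new [(none)] -> total=7

Answer: ##...
##...
##...
.....
...#.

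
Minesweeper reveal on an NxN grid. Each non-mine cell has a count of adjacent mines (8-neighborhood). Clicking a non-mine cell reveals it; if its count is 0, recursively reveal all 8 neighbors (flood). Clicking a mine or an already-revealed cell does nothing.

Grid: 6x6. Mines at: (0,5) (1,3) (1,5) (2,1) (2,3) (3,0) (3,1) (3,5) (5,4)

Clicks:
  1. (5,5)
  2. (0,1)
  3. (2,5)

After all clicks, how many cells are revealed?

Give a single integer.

Answer: 8

Derivation:
Click 1 (5,5) count=1: revealed 1 new [(5,5)] -> total=1
Click 2 (0,1) count=0: revealed 6 new [(0,0) (0,1) (0,2) (1,0) (1,1) (1,2)] -> total=7
Click 3 (2,5) count=2: revealed 1 new [(2,5)] -> total=8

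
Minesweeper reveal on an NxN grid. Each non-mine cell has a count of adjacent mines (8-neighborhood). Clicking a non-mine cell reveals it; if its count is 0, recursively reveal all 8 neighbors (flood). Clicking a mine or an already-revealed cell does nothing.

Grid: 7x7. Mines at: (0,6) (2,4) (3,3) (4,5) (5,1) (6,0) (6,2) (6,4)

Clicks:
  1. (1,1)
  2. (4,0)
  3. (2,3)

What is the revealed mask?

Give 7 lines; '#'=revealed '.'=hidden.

Answer: ######.
######.
####...
###....
###....
.......
.......

Derivation:
Click 1 (1,1) count=0: revealed 22 new [(0,0) (0,1) (0,2) (0,3) (0,4) (0,5) (1,0) (1,1) (1,2) (1,3) (1,4) (1,5) (2,0) (2,1) (2,2) (2,3) (3,0) (3,1) (3,2) (4,0) (4,1) (4,2)] -> total=22
Click 2 (4,0) count=1: revealed 0 new [(none)] -> total=22
Click 3 (2,3) count=2: revealed 0 new [(none)] -> total=22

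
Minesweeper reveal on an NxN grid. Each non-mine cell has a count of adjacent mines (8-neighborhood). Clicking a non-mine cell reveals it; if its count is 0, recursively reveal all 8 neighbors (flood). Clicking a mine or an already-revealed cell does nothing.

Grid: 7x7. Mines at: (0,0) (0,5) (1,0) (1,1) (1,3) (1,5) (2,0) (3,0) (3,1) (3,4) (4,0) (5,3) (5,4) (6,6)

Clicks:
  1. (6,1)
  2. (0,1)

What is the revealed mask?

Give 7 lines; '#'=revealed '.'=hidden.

Click 1 (6,1) count=0: revealed 6 new [(5,0) (5,1) (5,2) (6,0) (6,1) (6,2)] -> total=6
Click 2 (0,1) count=3: revealed 1 new [(0,1)] -> total=7

Answer: .#.....
.......
.......
.......
.......
###....
###....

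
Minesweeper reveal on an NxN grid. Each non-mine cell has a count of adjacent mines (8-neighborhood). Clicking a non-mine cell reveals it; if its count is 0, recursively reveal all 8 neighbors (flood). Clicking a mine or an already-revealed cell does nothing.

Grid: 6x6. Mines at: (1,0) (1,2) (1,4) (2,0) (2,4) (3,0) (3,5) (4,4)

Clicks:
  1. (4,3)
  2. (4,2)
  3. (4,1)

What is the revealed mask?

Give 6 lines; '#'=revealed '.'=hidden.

Click 1 (4,3) count=1: revealed 1 new [(4,3)] -> total=1
Click 2 (4,2) count=0: revealed 13 new [(2,1) (2,2) (2,3) (3,1) (3,2) (3,3) (4,0) (4,1) (4,2) (5,0) (5,1) (5,2) (5,3)] -> total=14
Click 3 (4,1) count=1: revealed 0 new [(none)] -> total=14

Answer: ......
......
.###..
.###..
####..
####..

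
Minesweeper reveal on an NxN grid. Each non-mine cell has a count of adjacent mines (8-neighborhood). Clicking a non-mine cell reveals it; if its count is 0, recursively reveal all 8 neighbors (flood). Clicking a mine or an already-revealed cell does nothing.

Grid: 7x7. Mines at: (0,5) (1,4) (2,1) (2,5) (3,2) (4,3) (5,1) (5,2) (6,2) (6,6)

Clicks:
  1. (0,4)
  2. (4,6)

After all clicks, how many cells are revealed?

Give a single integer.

Click 1 (0,4) count=2: revealed 1 new [(0,4)] -> total=1
Click 2 (4,6) count=0: revealed 9 new [(3,4) (3,5) (3,6) (4,4) (4,5) (4,6) (5,4) (5,5) (5,6)] -> total=10

Answer: 10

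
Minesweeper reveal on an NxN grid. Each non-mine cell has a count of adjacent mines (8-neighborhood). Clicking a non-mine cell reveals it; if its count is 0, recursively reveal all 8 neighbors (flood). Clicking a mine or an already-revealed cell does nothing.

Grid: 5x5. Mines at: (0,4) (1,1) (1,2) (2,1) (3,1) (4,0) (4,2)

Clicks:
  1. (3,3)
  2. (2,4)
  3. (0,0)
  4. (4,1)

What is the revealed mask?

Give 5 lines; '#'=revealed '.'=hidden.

Answer: #....
...##
...##
...##
.#.##

Derivation:
Click 1 (3,3) count=1: revealed 1 new [(3,3)] -> total=1
Click 2 (2,4) count=0: revealed 7 new [(1,3) (1,4) (2,3) (2,4) (3,4) (4,3) (4,4)] -> total=8
Click 3 (0,0) count=1: revealed 1 new [(0,0)] -> total=9
Click 4 (4,1) count=3: revealed 1 new [(4,1)] -> total=10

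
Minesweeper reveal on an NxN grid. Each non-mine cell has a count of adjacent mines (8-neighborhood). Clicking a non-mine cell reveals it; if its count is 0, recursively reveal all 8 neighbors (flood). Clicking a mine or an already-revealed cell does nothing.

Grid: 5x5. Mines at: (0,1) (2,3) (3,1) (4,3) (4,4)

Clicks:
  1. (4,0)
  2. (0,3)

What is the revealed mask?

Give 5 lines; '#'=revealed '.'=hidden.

Click 1 (4,0) count=1: revealed 1 new [(4,0)] -> total=1
Click 2 (0,3) count=0: revealed 6 new [(0,2) (0,3) (0,4) (1,2) (1,3) (1,4)] -> total=7

Answer: ..###
..###
.....
.....
#....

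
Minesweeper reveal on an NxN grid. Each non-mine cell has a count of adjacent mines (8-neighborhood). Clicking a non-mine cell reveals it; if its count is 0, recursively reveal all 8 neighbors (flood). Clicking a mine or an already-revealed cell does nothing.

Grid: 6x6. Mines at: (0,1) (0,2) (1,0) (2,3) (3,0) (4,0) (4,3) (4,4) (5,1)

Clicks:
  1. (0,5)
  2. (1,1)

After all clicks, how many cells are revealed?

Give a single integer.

Click 1 (0,5) count=0: revealed 10 new [(0,3) (0,4) (0,5) (1,3) (1,4) (1,5) (2,4) (2,5) (3,4) (3,5)] -> total=10
Click 2 (1,1) count=3: revealed 1 new [(1,1)] -> total=11

Answer: 11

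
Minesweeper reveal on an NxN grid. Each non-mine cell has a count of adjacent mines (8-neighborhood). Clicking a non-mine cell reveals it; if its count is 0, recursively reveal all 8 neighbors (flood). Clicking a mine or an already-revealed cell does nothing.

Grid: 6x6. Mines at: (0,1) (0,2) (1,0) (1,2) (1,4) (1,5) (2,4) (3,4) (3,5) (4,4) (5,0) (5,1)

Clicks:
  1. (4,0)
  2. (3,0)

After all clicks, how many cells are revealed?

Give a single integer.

Answer: 12

Derivation:
Click 1 (4,0) count=2: revealed 1 new [(4,0)] -> total=1
Click 2 (3,0) count=0: revealed 11 new [(2,0) (2,1) (2,2) (2,3) (3,0) (3,1) (3,2) (3,3) (4,1) (4,2) (4,3)] -> total=12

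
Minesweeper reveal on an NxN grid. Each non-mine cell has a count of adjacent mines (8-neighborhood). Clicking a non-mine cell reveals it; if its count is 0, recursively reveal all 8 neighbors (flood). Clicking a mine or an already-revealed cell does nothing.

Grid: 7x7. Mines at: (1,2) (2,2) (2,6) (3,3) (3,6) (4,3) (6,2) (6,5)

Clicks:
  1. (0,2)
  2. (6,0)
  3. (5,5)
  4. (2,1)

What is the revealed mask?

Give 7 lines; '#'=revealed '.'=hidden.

Click 1 (0,2) count=1: revealed 1 new [(0,2)] -> total=1
Click 2 (6,0) count=0: revealed 17 new [(0,0) (0,1) (1,0) (1,1) (2,0) (2,1) (3,0) (3,1) (3,2) (4,0) (4,1) (4,2) (5,0) (5,1) (5,2) (6,0) (6,1)] -> total=18
Click 3 (5,5) count=1: revealed 1 new [(5,5)] -> total=19
Click 4 (2,1) count=2: revealed 0 new [(none)] -> total=19

Answer: ###....
##.....
##.....
###....
###....
###..#.
##.....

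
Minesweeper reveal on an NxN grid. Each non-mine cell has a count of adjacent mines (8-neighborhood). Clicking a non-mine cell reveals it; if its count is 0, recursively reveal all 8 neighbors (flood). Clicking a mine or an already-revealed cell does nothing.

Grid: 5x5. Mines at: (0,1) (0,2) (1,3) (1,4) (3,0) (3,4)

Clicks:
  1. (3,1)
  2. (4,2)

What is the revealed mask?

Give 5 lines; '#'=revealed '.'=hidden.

Answer: .....
.....
.###.
.###.
.###.

Derivation:
Click 1 (3,1) count=1: revealed 1 new [(3,1)] -> total=1
Click 2 (4,2) count=0: revealed 8 new [(2,1) (2,2) (2,3) (3,2) (3,3) (4,1) (4,2) (4,3)] -> total=9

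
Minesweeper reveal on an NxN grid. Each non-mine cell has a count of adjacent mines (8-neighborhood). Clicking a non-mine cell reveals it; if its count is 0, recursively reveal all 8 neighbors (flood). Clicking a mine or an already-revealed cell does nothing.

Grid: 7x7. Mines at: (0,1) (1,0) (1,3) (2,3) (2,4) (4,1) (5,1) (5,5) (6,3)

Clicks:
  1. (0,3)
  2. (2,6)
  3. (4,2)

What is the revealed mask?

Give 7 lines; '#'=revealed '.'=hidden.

Click 1 (0,3) count=1: revealed 1 new [(0,3)] -> total=1
Click 2 (2,6) count=0: revealed 12 new [(0,4) (0,5) (0,6) (1,4) (1,5) (1,6) (2,5) (2,6) (3,5) (3,6) (4,5) (4,6)] -> total=13
Click 3 (4,2) count=2: revealed 1 new [(4,2)] -> total=14

Answer: ...####
....###
.....##
.....##
..#..##
.......
.......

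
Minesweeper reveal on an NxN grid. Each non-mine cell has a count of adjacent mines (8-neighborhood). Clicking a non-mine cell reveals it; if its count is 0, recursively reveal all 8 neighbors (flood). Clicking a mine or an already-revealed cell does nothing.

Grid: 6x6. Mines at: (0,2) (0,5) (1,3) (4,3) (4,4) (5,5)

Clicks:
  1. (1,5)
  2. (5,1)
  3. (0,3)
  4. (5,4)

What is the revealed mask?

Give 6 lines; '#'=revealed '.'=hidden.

Answer: ##.#..
###..#
###...
###...
###...
###.#.

Derivation:
Click 1 (1,5) count=1: revealed 1 new [(1,5)] -> total=1
Click 2 (5,1) count=0: revealed 17 new [(0,0) (0,1) (1,0) (1,1) (1,2) (2,0) (2,1) (2,2) (3,0) (3,1) (3,2) (4,0) (4,1) (4,2) (5,0) (5,1) (5,2)] -> total=18
Click 3 (0,3) count=2: revealed 1 new [(0,3)] -> total=19
Click 4 (5,4) count=3: revealed 1 new [(5,4)] -> total=20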